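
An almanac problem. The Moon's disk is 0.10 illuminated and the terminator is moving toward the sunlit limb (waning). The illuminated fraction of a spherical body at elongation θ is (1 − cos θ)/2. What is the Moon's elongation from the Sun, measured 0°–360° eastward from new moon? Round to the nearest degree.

Invert f = (1 − cos θ)/2 to get cos θ = 1 − 2(0.10) = 0.800, hence θ₀ = arccos 0.800 = 36.9°.
Waning ⇒ past full, so θ = 360° − 36.9° = 323.1°.

323°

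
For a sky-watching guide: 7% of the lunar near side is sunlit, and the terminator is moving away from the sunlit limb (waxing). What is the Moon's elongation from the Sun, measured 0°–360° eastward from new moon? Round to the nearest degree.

31°

Invert f = (1 − cos θ)/2 to get cos θ = 1 − 2(0.07) = 0.860, hence θ₀ = arccos 0.860 = 30.7°.
Waxing ⇒ before full, so θ = 30.7°.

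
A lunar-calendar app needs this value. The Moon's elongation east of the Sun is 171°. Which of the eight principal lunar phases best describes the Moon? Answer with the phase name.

full moon

The full moon sector spans roughly 158°–202°; 171° falls inside it.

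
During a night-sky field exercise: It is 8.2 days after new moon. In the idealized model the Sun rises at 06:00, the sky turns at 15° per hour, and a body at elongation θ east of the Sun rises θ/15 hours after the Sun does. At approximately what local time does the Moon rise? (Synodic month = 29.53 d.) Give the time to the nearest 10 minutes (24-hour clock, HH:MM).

The Moon has covered 8.2/29.53 of its cycle, so θ ≈ 360° × 8.2/29.53 = 100.0°.
The Moon trails the Sun by θ/15 = 100.0/15 ≈ 6.66 hours.
06:00 + 6.664 h ≈ 12:40 → 12:40 to the nearest ten minutes.

12:40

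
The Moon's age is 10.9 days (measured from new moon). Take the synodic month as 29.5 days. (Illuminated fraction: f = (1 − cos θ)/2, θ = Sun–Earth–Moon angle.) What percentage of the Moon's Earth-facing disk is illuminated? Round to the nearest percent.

84%

The Moon has covered 10.9/29.5 of its cycle, so θ ≈ 360° × 10.9/29.5 = 133.0°.
Illuminated fraction = (1 − cos 133.0°)/2 = (1 − (-0.682))/2 ≈ 0.841, so 84%.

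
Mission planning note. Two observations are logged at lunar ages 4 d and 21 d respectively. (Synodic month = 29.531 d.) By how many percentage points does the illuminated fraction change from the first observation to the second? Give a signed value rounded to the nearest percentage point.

θ₁ = 360° × 4/29.531 = 48.8°, f₁ = (1 − cos θ₁)/2 = 0.170.
θ₂ = 360° × 21/29.531 = 256.0°, f₂ = (1 − cos θ₂)/2 = 0.621.
Change = f₂ − f₁ = +0.451 → +45 percentage points.

+45 percentage points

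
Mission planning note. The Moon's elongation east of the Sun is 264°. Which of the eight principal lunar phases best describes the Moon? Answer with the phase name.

264° lies in the last quarter sector of the 8-phase cycle.

last quarter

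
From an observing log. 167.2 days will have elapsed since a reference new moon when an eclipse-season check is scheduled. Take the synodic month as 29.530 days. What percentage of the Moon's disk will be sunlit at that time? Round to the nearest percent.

76%

167.2/29.530 = 5.662 lunations, so 5 complete cycles and 19.55 d into the next.
The Moon has covered 19.55/29.530 of its cycle, so θ ≈ 360° × 19.55/29.530 = 238.3°.
cos 238.3° = (-0.525), so f = (1 − (-0.525))/2 = 0.762, so 76%.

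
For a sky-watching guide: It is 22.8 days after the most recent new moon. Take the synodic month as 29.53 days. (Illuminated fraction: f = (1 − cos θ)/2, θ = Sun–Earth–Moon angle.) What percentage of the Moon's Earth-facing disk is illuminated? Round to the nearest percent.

The Moon has covered 22.8/29.53 of its cycle, so θ ≈ 360° × 22.8/29.53 = 278.0°.
With cos θ = 0.138, the lit fraction is (1 − 0.138)/2 ≈ 0.431, so 43%.

43%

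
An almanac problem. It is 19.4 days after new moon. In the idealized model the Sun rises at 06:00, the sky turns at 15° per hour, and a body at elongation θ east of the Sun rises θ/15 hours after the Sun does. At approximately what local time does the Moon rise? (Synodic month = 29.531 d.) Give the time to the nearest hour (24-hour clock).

22:00

Elongation θ = 360° × 19.4/29.531 ≈ 236.5°.
At 15° of sky rotation per hour, 236.5° corresponds to a 15.77 h lag.
06:00 + 15.77 h ≈ 21:46 → 22:00 to the nearest hour.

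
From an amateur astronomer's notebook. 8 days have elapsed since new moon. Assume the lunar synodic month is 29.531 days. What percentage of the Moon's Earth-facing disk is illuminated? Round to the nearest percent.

Phase angle: θ = 360°·(8 d)/(29.531 d) = 97.5°.
With cos θ = (-0.131), the lit fraction is (1 − (-0.131))/2 ≈ 0.565, so 57%.

57%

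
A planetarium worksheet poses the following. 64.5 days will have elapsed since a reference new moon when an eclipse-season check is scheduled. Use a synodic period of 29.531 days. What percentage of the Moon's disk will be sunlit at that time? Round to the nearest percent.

64.5/29.531 = 2.184 lunations, so 2 complete cycles and 5.44 d into the next.
The Moon has covered 5.44/29.531 of its cycle, so θ ≈ 360° × 5.44/29.531 = 66.3°.
Illuminated fraction = (1 − cos 66.3°)/2 = (1 − 0.402)/2 ≈ 0.299, so 30%.

30%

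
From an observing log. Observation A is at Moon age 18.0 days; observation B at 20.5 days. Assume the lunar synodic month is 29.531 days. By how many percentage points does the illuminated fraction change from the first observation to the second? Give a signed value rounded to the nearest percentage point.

First observation: θ = 360°·18.0/29.531 = 219.4°, so f = 0.886.
Second observation: θ = 249.9°, f = 0.672.
Δf = 0.672 − 0.886 = -0.214, i.e. -21 pp.

-21 pp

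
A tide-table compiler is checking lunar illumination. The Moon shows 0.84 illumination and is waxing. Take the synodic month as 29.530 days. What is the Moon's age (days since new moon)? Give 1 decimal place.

From f = (1 − cos θ)/2: cos θ = 1 − 2×0.84 = -0.680; arccos → 132.8°.
Before full moon the principal value applies: θ = 132.8°.
That fraction of the synodic month is 132.8/360 × 29.530 d ≈ 10.90 d.

10.9 days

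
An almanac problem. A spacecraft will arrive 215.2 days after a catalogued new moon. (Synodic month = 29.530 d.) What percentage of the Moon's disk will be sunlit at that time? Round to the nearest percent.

Reduce mod P: 215.2 − 7×29.530 = 8.49 d into the current lunation.
The Moon has covered 8.49/29.530 of its cycle, so θ ≈ 360° × 8.49/29.530 = 103.5°.
cos 103.5° = (-0.233), so f = (1 − (-0.233))/2 = 0.617, so 62%.

62%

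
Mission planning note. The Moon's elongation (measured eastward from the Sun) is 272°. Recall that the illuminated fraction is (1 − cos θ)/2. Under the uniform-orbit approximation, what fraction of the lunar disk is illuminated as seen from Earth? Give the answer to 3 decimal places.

0.483

cos 272° = 0.035, so f = (1 − 0.035)/2 = 0.483.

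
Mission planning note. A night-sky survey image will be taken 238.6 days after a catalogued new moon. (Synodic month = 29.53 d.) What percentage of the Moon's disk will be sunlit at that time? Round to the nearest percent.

6%

238.6/29.53 = 8.080 lunations, so 8 complete cycles and 2.36 d into the next.
Phase angle: θ = 360°·(2.36 d)/(29.53 d) = 28.8°.
Illuminated fraction = (1 − cos 28.8°)/2 = (1 − 0.877)/2 ≈ 0.062, so 6%.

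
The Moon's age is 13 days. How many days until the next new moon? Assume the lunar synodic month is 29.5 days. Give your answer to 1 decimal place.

One full lunation from the last new moon is 29.5 d; remaining = 29.5 − 13 = 16.500 d.

16.5 days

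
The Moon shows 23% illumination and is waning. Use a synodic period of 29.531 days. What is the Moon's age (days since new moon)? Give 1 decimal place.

Invert f = (1 − cos θ)/2 to get cos θ = 1 − 2(0.23) = 0.540, hence θ₀ = arccos 0.540 = 57.3°.
Since the Moon is past full (waning), take the reflex angle: θ = 360° − 57.3° = 302.7°.
At 360°/29.531 d per day, 302.7° corresponds to 24.83 days.

24.8 days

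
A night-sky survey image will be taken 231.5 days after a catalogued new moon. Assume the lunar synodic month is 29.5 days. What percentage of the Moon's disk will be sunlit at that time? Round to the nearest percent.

231.5 d spans 7 complete synodic months (7 × 29.5 = 206.50 d) plus 25.00 d.
Elongation θ = 360° × 25.00/29.5 ≈ 305.1°.
Illuminated fraction = (1 − cos 305.1°)/2 = (1 − 0.575)/2 ≈ 0.213, so 21%.

21%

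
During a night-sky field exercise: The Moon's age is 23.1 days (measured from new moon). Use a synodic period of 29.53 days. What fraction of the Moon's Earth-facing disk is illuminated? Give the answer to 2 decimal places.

0.40

The Moon has covered 23.1/29.53 of its cycle, so θ ≈ 360° × 23.1/29.53 = 281.6°.
Illuminated fraction = (1 − cos 281.6°)/2 = (1 − 0.201)/2 ≈ 0.399.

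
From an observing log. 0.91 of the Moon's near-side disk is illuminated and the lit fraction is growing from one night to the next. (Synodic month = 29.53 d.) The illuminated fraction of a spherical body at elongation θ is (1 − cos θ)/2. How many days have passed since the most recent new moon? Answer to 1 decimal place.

11.9 days

From f = (1 − cos θ)/2: cos θ = 1 − 2×0.91 = -0.820; arccos → 145.1°.
Before full moon the principal value applies: θ = 145.1°.
At 360°/29.53 d per day, 145.1° corresponds to 11.90 days.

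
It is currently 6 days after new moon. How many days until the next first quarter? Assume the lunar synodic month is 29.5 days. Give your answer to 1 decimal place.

First quarter occurs at elongation 90°, i.e. at age 29.5 × 90/360 = 7.375 d.
So 1.375 days remain (7.375 − 6).

1.4 days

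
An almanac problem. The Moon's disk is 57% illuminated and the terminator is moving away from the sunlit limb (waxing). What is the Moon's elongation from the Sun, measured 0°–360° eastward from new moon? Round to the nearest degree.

98°

Invert f = (1 − cos θ)/2 to get cos θ = 1 − 2(0.57) = -0.140, hence θ₀ = arccos -0.140 = 98.0°.
Before full moon the principal value applies: θ = 98.0°.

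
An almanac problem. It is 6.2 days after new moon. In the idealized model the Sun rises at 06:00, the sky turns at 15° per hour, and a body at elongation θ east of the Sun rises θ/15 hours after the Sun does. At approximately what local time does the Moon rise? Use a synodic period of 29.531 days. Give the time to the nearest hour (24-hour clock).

The Moon has covered 6.2/29.531 of its cycle, so θ ≈ 360° × 6.2/29.531 = 75.6°.
Delay after the Sun = 75.6° / (15°/h) ≈ 5.04 h.
06:00 + 5.04 h ≈ 11:02 → 11:00 to the nearest hour.

11:00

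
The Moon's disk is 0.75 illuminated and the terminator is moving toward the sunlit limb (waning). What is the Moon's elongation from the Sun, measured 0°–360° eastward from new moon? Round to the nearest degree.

From f = (1 − cos θ)/2: cos θ = 1 − 2×0.75 = -0.500; arccos → 120.0°.
Since the Moon is past full (waning), take the reflex angle: θ = 360° − 120.0° = 240.0°.

240°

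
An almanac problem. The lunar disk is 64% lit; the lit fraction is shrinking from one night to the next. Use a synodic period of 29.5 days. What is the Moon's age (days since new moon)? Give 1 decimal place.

cos θ = 1 − 2f = -0.280, giving a principal value of 106.3°.
A waning Moon lies in 180°–360°, so θ = 360° − 106.3° = 253.7°.
That fraction of the synodic month is 253.7/360 × 29.5 d ≈ 20.79 d.

20.8 days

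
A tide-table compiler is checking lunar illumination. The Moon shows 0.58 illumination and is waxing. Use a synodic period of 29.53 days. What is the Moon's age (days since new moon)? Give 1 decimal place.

cos θ = 1 − 2f = -0.160, giving a principal value of 99.2°.
Before full moon the principal value applies: θ = 99.2°.
That fraction of the synodic month is 99.2/360 × 29.53 d ≈ 8.14 d.

8.1 days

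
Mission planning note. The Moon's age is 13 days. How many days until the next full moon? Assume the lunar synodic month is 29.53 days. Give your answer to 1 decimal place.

Full moon occurs at elongation 180°, i.e. at age 29.53 × 180/360 = 14.765 d.
So 1.765 days remain (14.765 − 13).

1.8 days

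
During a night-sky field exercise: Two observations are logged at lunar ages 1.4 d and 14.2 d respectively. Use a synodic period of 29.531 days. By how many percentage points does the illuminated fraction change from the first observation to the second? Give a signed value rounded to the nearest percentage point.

θ₁ = 360° × 1.4/29.531 = 17.1°, f₁ = (1 − cos θ₁)/2 = 0.022.
θ₂ = 360° × 14.2/29.531 = 173.1°, f₂ = (1 − cos θ₂)/2 = 0.996.
Change = f₂ − f₁ = +0.974 → +97 percentage points.

+97 pp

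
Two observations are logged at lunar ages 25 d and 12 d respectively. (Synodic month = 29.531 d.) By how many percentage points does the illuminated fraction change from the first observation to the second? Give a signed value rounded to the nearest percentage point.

+70 pp

θ₁ = 360° × 25/29.531 = 304.8°, f₁ = (1 − cos θ₁)/2 = 0.215.
θ₂ = 360° × 12/29.531 = 146.3°, f₂ = (1 − cos θ₂)/2 = 0.916.
Change = f₂ − f₁ = +0.701 → +70 percentage points.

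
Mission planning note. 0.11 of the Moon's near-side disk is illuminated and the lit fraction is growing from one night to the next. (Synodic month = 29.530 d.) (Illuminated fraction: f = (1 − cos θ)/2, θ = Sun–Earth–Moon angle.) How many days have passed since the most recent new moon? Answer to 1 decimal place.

Invert f = (1 − cos θ)/2 to get cos θ = 1 − 2(0.11) = 0.780, hence θ₀ = arccos 0.780 = 38.7°.
Before full moon the principal value applies: θ = 38.7°.
At 360°/29.530 d per day, 38.7° corresponds to 3.18 days.

3.2 days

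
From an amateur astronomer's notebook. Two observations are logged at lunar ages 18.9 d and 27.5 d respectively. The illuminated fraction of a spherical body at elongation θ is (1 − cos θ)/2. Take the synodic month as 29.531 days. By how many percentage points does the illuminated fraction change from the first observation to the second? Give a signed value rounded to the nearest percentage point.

-77 percentage points

θ₁ = 360° × 18.9/29.531 = 230.4°, f₁ = (1 − cos θ₁)/2 = 0.819.
θ₂ = 360° × 27.5/29.531 = 335.2°, f₂ = (1 − cos θ₂)/2 = 0.046.
Change = f₂ − f₁ = -0.773 → -77 percentage points.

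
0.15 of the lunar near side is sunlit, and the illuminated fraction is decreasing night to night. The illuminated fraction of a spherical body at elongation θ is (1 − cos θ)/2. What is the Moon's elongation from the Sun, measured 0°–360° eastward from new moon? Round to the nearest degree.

cos θ = 1 − 2f = 0.700, giving a principal value of 45.6°.
A waning Moon lies in 180°–360°, so θ = 360° − 45.6° = 314.4°.

314°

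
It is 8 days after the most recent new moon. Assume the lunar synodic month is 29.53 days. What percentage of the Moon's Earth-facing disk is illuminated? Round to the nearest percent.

Elongation θ = 360° × 8/29.53 ≈ 97.5°.
cos 97.5° = (-0.131), so f = (1 − (-0.131))/2 = 0.566, so 57%.

57%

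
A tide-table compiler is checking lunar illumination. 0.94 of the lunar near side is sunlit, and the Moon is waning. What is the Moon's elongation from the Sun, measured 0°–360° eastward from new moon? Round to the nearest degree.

208°

cos θ = 1 − 2f = -0.880, giving a principal value of 151.6°.
A waning Moon lies in 180°–360°, so θ = 360° − 151.6° = 208.4°.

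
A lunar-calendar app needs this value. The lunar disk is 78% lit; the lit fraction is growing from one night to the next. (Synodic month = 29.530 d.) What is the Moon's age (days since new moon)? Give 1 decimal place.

10.2 days

cos θ = 1 − 2f = -0.560, giving a principal value of 124.1°.
Waxing ⇒ before full, so θ = 124.1°.
That fraction of the synodic month is 124.1/360 × 29.530 d ≈ 10.18 d.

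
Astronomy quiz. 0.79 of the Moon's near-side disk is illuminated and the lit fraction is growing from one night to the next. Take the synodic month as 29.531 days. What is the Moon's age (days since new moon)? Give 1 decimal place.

From f = (1 − cos θ)/2: cos θ = 1 − 2×0.79 = -0.580; arccos → 125.5°.
The Moon is waxing (0°–180°), so θ = 125.5° directly.
At 360°/29.531 d per day, 125.5° corresponds to 10.29 days.

10.3 days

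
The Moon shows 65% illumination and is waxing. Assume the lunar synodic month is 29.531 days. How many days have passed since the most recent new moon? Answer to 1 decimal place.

Invert f = (1 − cos θ)/2 to get cos θ = 1 − 2(0.65) = -0.300, hence θ₀ = arccos -0.300 = 107.5°.
Waxing ⇒ before full, so θ = 107.5°.
That fraction of the synodic month is 107.5/360 × 29.531 d ≈ 8.81 d.

8.8 days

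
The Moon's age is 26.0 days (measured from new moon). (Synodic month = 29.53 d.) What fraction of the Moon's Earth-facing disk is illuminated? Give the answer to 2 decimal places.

0.13

Elongation θ = 360° × 26.0/29.53 ≈ 317.0°.
With cos θ = 0.731, the lit fraction is (1 − 0.731)/2 ≈ 0.135.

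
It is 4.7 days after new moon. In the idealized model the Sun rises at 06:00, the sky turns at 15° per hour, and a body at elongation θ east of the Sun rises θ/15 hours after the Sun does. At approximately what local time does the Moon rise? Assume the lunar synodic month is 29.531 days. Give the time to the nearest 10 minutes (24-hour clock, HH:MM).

Phase angle: θ = 360°·(4.7 d)/(29.531 d) = 57.3°.
Delay after the Sun = 57.3° / (15°/h) ≈ 3.82 h.
06:00 + 3.820 h ≈ 09:49 → 09:50 to the nearest ten minutes.

09:50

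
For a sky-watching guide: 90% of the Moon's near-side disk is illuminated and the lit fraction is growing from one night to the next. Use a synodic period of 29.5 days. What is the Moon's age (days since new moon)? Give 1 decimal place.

Invert f = (1 − cos θ)/2 to get cos θ = 1 − 2(0.90) = -0.800, hence θ₀ = arccos -0.800 = 143.1°.
Before full moon the principal value applies: θ = 143.1°.
Age = 29.5 × 143.1°/360° ≈ 11.73 days.

11.7 days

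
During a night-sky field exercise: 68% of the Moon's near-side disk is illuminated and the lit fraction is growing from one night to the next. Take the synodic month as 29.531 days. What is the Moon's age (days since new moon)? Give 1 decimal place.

cos θ = 1 − 2f = -0.360, giving a principal value of 111.1°.
Before full moon the principal value applies: θ = 111.1°.
Age = 29.531 × 111.1°/360° ≈ 9.11 days.

9.1 days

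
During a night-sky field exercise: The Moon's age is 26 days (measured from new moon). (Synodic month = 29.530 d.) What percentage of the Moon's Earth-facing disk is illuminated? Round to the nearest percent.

Phase angle: θ = 360°·(26 d)/(29.530 d) = 317.0°.
cos 317.0° = 0.731, so f = (1 − 0.731)/2 = 0.135, so 13%.

13%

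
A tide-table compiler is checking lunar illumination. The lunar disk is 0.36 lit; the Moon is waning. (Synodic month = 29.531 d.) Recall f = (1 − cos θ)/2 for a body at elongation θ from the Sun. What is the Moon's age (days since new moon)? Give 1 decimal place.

Invert f = (1 − cos θ)/2 to get cos θ = 1 − 2(0.36) = 0.280, hence θ₀ = arccos 0.280 = 73.7°.
Waning ⇒ past full, so θ = 360° − 73.7° = 286.3°.
That fraction of the synodic month is 286.3/360 × 29.531 d ≈ 23.48 d.

23.5 days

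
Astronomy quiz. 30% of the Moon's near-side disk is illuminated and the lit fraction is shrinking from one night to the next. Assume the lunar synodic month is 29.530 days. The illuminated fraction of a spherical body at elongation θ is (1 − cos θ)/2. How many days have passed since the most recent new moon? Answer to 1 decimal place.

From f = (1 − cos θ)/2: cos θ = 1 − 2×0.30 = 0.400; arccos → 66.4°.
Waning ⇒ past full, so θ = 360° − 66.4° = 293.6°.
That fraction of the synodic month is 293.6/360 × 29.530 d ≈ 24.08 d.

24.1 days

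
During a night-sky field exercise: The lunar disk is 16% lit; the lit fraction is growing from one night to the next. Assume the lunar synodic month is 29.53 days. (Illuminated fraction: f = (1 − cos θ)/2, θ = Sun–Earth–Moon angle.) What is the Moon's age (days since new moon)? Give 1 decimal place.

3.9 days

From f = (1 − cos θ)/2: cos θ = 1 − 2×0.16 = 0.680; arccos → 47.2°.
Before full moon the principal value applies: θ = 47.2°.
That fraction of the synodic month is 47.2/360 × 29.53 d ≈ 3.87 d.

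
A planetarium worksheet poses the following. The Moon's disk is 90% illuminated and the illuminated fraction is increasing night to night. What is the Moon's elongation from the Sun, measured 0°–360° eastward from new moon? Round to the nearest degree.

143°

From f = (1 − cos θ)/2: cos θ = 1 − 2×0.90 = -0.800; arccos → 143.1°.
Waxing ⇒ before full, so θ = 143.1°.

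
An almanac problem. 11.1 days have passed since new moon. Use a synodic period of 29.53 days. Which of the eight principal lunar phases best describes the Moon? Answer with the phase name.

θ ≈ 360° × 11.1/29.53 = 135°, which falls in the waxing gibbous sector.

waxing gibbous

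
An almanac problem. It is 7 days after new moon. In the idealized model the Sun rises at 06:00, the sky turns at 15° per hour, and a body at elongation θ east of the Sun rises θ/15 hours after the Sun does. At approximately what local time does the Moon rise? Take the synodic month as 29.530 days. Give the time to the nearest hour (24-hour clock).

The Moon has covered 7/29.530 of its cycle, so θ ≈ 360° × 7/29.530 = 85.3°.
Delay after the Sun = 85.3° / (15°/h) ≈ 5.69 h.
06:00 + 5.69 h ≈ 11:41 → 12:00 to the nearest hour.

12:00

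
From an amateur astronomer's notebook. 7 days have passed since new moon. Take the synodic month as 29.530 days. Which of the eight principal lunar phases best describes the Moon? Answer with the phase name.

θ ≈ 360° × 7/29.530 = 85°, which falls in the first quarter sector.

first quarter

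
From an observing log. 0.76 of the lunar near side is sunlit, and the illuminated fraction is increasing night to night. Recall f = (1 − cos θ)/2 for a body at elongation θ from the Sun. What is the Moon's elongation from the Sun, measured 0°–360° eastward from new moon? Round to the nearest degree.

cos θ = 1 − 2f = -0.520, giving a principal value of 121.3°.
Before full moon the principal value applies: θ = 121.3°.

121°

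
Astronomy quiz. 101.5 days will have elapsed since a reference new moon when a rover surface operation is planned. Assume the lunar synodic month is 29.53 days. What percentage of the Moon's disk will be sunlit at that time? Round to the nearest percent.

96%

101.5/29.53 = 3.437 lunations, so 3 complete cycles and 12.91 d into the next.
The Moon has covered 12.91/29.53 of its cycle, so θ ≈ 360° × 12.91/29.53 = 157.4°.
Illuminated fraction = (1 − cos 157.4°)/2 = (1 − (-0.923))/2 ≈ 0.962, so 96%.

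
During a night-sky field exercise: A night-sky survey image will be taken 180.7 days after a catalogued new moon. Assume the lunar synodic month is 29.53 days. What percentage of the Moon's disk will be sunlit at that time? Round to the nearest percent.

13%

180.7/29.53 = 6.119 lunations, so 6 complete cycles and 3.52 d into the next.
Elongation θ = 360° × 3.52/29.53 ≈ 42.9°.
cos 42.9° = 0.732, so f = (1 − 0.732)/2 = 0.134, so 13%.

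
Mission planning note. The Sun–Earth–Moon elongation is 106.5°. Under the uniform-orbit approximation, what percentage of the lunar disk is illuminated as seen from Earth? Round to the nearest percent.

Half-versine of 106.5°: (1 − (-0.284))/2 = 0.642, i.e. 64%.

64%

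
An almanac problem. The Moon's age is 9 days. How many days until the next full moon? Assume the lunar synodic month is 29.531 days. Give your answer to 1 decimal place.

5.8 days

Full moon occurs at elongation 180°, i.e. at age 29.531 × 180/360 = 14.765 d.
That is 14.765 − 9 = 5.765 days ahead.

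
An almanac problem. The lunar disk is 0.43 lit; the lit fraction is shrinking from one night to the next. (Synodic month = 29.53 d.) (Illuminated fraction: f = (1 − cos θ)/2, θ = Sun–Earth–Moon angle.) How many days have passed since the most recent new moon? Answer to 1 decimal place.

22.8 days

From f = (1 − cos θ)/2: cos θ = 1 − 2×0.43 = 0.140; arccos → 82.0°.
A waning Moon lies in 180°–360°, so θ = 360° − 82.0° = 278.0°.
Age = 29.53 × 278.0°/360° ≈ 22.81 days.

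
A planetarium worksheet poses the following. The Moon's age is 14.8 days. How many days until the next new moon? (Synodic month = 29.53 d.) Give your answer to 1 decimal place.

One full lunation from the last new moon is 29.53 d; remaining = 29.53 − 14.8 = 14.730 d.

14.7 days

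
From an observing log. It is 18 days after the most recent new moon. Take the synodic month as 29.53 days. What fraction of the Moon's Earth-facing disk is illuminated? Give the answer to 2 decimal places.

0.89

The Moon has covered 18/29.53 of its cycle, so θ ≈ 360° × 18/29.53 = 219.4°.
With cos θ = (-0.772), the lit fraction is (1 − (-0.772))/2 ≈ 0.886.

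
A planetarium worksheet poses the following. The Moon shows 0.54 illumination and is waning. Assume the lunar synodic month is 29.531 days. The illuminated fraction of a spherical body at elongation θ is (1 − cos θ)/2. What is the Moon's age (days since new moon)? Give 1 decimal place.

21.8 days

cos θ = 1 − 2f = -0.080, giving a principal value of 94.6°.
Since the Moon is past full (waning), take the reflex angle: θ = 360° − 94.6° = 265.4°.
At 360°/29.531 d per day, 265.4° corresponds to 21.77 days.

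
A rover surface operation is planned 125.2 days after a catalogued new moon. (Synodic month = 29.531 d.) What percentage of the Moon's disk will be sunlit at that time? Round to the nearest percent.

125.2/29.531 = 4.240 lunations, so 4 complete cycles and 7.08 d into the next.
The Moon has covered 7.08/29.531 of its cycle, so θ ≈ 360° × 7.08/29.531 = 86.3°.
Illuminated fraction = (1 − cos 86.3°)/2 = (1 − 0.065)/2 ≈ 0.467, so 47%.

47%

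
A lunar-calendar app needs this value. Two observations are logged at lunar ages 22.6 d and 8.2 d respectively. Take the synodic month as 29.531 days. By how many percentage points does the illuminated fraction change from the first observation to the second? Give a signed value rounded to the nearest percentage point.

First observation: θ = 360°·22.6/29.531 = 275.5°, so f = 0.452.
Second observation: θ = 100.0°, f = 0.587.
Δf = 0.587 − 0.452 = +0.134, i.e. +13 pp.

+13 pp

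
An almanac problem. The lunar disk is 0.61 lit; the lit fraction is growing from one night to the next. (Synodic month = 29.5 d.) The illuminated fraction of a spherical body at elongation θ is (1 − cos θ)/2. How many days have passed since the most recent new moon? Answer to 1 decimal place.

cos θ = 1 − 2f = -0.220, giving a principal value of 102.7°.
Waxing ⇒ before full, so θ = 102.7°.
That fraction of the synodic month is 102.7/360 × 29.5 d ≈ 8.42 d.

8.4 days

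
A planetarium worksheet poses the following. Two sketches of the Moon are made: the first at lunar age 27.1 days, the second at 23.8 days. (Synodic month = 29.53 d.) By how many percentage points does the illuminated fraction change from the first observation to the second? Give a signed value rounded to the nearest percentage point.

First observation: θ = 360°·27.1/29.53 = 330.4°, so f = 0.065.
Second observation: θ = 290.1°, f = 0.328.
Δf = 0.328 − 0.065 = +0.262, i.e. +26 pp.

+26 pp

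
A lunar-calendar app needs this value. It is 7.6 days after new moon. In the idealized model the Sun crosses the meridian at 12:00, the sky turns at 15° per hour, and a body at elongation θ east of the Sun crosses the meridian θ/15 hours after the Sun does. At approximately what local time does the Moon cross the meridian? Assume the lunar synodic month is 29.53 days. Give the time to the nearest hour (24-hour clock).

The Moon has covered 7.6/29.53 of its cycle, so θ ≈ 360° × 7.6/29.53 = 92.7°.
The Moon trails the Sun by θ/15 = 92.7/15 ≈ 6.18 hours.
12:00 + 6.18 h ≈ 18:11 → 18:00 to the nearest hour.

18:00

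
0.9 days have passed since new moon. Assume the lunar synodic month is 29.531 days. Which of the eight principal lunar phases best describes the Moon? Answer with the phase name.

At 0.9/29.531 of the cycle, θ ≈ 11° — the new moon range.

new moon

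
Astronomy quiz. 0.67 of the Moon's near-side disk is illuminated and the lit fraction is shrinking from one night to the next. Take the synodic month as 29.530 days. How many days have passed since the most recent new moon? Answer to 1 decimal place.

From f = (1 − cos θ)/2: cos θ = 1 − 2×0.67 = -0.340; arccos → 109.9°.
Since the Moon is past full (waning), take the reflex angle: θ = 360° − 109.9° = 250.1°.
That fraction of the synodic month is 250.1/360 × 29.530 d ≈ 20.52 d.

20.5 days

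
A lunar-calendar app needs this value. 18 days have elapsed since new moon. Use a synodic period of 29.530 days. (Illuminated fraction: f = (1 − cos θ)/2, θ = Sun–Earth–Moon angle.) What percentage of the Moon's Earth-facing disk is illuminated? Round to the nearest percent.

89%

Phase angle: θ = 360°·(18 d)/(29.530 d) = 219.4°.
With cos θ = (-0.772), the lit fraction is (1 − (-0.772))/2 ≈ 0.886, so 89%.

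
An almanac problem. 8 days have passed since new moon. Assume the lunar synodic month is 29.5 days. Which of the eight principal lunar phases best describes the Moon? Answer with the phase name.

At 8/29.5 of the cycle, θ ≈ 98° — the first quarter range.

first quarter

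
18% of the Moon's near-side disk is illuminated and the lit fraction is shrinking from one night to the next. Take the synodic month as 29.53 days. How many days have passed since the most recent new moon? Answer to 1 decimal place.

25.4 days

cos θ = 1 − 2f = 0.640, giving a principal value of 50.2°.
Waning ⇒ past full, so θ = 360° − 50.2° = 309.8°.
At 360°/29.53 d per day, 309.8° corresponds to 25.41 days.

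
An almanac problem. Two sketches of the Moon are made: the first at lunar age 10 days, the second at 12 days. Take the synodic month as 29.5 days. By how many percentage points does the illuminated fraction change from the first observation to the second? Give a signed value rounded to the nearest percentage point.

+15 percentage points

First observation: θ = 360°·10/29.5 = 122.0°, so f = 0.765.
Second observation: θ = 146.4°, f = 0.917.
Δf = 0.917 − 0.765 = +0.151, i.e. +15 pp.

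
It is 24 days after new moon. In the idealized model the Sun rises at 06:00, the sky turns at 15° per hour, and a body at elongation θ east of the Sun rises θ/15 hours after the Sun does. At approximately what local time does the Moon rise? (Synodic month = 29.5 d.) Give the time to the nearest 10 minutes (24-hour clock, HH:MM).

The Moon has covered 24/29.5 of its cycle, so θ ≈ 360° × 24/29.5 = 292.9°.
Delay after the Sun = 292.9° / (15°/h) ≈ 19.53 h.
06:00 + 19.525 h ≈ 01:32 → 01:30 to the nearest ten minutes.

01:30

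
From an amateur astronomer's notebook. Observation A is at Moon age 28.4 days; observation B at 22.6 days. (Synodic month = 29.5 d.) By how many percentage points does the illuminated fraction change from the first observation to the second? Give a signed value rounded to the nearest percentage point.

θ₁ = 360° × 28.4/29.5 = 346.6°, f₁ = (1 − cos θ₁)/2 = 0.014.
θ₂ = 360° × 22.6/29.5 = 275.8°, f₂ = (1 − cos θ₂)/2 = 0.450.
Change = f₂ − f₁ = +0.436 → +44 percentage points.

+44 pp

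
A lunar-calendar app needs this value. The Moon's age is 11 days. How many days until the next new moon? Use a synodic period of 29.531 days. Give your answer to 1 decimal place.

18.5 days

The next new moon completes the synodic month: 29.531 − 11 = 18.531 days.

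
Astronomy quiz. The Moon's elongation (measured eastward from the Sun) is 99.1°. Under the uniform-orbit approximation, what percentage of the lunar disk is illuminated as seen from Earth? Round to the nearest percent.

58%

cos 99.1° = (-0.158), so f = (1 − (-0.158))/2 = 0.579, i.e. 58%.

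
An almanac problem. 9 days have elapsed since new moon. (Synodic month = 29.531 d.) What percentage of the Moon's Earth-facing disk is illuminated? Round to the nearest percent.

67%

Phase angle: θ = 360°·(9 d)/(29.531 d) = 109.7°.
cos 109.7° = (-0.337), so f = (1 − (-0.337))/2 = 0.669, so 67%.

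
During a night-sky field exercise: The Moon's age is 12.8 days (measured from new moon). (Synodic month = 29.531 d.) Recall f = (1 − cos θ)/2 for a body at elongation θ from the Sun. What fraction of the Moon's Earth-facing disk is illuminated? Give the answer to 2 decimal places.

0.96

The Moon has covered 12.8/29.531 of its cycle, so θ ≈ 360° × 12.8/29.531 = 156.0°.
Illuminated fraction = (1 − cos 156.0°)/2 = (1 − (-0.914))/2 ≈ 0.957.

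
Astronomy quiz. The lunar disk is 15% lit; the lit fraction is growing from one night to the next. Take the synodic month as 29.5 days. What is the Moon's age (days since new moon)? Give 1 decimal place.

cos θ = 1 − 2f = 0.700, giving a principal value of 45.6°.
Waxing ⇒ before full, so θ = 45.6°.
That fraction of the synodic month is 45.6/360 × 29.5 d ≈ 3.73 d.

3.7 days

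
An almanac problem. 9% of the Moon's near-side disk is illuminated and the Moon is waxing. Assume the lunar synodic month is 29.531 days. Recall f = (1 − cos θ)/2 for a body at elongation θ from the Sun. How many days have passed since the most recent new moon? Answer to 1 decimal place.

2.9 days

From f = (1 − cos θ)/2: cos θ = 1 − 2×0.09 = 0.820; arccos → 34.9°.
Waxing ⇒ before full, so θ = 34.9°.
That fraction of the synodic month is 34.9/360 × 29.531 d ≈ 2.86 d.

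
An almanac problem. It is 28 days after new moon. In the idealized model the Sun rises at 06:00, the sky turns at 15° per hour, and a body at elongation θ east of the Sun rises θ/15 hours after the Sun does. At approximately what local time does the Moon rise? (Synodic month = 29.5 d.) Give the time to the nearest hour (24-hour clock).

The Moon has covered 28/29.5 of its cycle, so θ ≈ 360° × 28/29.5 = 341.7°.
At 15° of sky rotation per hour, 341.7° corresponds to a 22.78 h lag.
06:00 + 22.78 h ≈ 04:47 → 05:00 to the nearest hour.

05:00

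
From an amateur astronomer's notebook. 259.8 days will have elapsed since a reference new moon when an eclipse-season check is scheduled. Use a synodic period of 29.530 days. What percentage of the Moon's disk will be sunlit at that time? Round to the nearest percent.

Reduce mod P: 259.8 − 8×29.530 = 23.56 d into the current lunation.
The Moon has covered 23.56/29.530 of its cycle, so θ ≈ 360° × 23.56/29.530 = 287.2°.
cos 287.2° = 0.296, so f = (1 − 0.296)/2 = 0.352, so 35%.

35%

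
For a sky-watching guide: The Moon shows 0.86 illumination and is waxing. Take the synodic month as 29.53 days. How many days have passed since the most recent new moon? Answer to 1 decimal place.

11.2 days

cos θ = 1 − 2f = -0.720, giving a principal value of 136.1°.
Before full moon the principal value applies: θ = 136.1°.
Age = 29.53 × 136.1°/360° ≈ 11.16 days.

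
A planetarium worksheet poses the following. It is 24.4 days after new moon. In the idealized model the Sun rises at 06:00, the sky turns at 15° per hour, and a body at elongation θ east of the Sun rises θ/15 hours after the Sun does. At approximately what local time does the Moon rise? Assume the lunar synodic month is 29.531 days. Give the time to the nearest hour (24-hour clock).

02:00

Elongation θ = 360° × 24.4/29.531 ≈ 297.5°.
Delay after the Sun = 297.5° / (15°/h) ≈ 19.83 h.
06:00 + 19.83 h ≈ 01:50 → 02:00 to the nearest hour.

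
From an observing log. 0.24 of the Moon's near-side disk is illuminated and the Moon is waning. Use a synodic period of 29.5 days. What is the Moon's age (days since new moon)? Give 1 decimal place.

24.7 days

From f = (1 − cos θ)/2: cos θ = 1 − 2×0.24 = 0.520; arccos → 58.7°.
Since the Moon is past full (waning), take the reflex angle: θ = 360° − 58.7° = 301.3°.
At 360°/29.5 d per day, 301.3° corresponds to 24.69 days.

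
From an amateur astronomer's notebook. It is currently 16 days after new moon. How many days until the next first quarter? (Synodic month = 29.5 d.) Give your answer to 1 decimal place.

First quarter is 0.25 of the way through the cycle: age 0.25 × 29.5 = 7.375 d.
Already past this cycle's first quarter; the next is at 7.375 + 29.5 = 36.875 d, so 36.875 − 16 = 20.875 days.

20.9 days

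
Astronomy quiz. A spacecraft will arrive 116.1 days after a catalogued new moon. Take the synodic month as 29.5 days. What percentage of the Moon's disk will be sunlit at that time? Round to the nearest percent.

4%

Reduce mod P: 116.1 − 3×29.5 = 27.60 d into the current lunation.
Phase angle: θ = 360°·(27.60 d)/(29.5 d) = 336.8°.
With cos θ = 0.919, the lit fraction is (1 − 0.919)/2 ≈ 0.040, so 4%.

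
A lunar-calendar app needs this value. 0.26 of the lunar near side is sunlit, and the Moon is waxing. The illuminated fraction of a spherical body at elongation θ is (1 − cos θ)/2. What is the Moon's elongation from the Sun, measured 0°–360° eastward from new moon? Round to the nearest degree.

61°

Invert f = (1 − cos θ)/2 to get cos θ = 1 − 2(0.26) = 0.480, hence θ₀ = arccos 0.480 = 61.3°.
Before full moon the principal value applies: θ = 61.3°.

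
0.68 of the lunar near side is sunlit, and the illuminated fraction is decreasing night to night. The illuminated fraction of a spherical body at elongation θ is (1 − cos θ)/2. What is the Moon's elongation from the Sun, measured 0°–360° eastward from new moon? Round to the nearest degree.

Invert f = (1 − cos θ)/2 to get cos θ = 1 − 2(0.68) = -0.360, hence θ₀ = arccos -0.360 = 111.1°.
A waning Moon lies in 180°–360°, so θ = 360° − 111.1° = 248.9°.

249°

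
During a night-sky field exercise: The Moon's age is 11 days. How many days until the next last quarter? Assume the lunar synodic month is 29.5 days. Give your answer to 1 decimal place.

Last quarter occurs at elongation 270°, i.e. at age 29.5 × 270/360 = 22.125 d.
That is 22.125 − 11 = 11.125 days ahead.

11.1 days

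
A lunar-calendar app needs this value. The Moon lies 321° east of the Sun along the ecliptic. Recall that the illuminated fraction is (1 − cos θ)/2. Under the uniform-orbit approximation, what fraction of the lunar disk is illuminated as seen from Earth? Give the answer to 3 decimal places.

f = (1 − cos 321°)/2 = (1 − 0.777)/2 ≈ 0.111.

0.111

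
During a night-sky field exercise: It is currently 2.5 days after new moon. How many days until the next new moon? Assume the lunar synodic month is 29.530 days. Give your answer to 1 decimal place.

27.0 days

One full lunation from the last new moon is 29.530 d; remaining = 29.530 − 2.5 = 27.030 d.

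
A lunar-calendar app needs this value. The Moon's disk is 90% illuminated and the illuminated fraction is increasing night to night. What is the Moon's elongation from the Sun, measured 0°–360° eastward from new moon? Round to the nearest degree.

143°

Invert f = (1 − cos θ)/2 to get cos θ = 1 − 2(0.90) = -0.800, hence θ₀ = arccos -0.800 = 143.1°.
The Moon is waxing (0°–180°), so θ = 143.1° directly.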